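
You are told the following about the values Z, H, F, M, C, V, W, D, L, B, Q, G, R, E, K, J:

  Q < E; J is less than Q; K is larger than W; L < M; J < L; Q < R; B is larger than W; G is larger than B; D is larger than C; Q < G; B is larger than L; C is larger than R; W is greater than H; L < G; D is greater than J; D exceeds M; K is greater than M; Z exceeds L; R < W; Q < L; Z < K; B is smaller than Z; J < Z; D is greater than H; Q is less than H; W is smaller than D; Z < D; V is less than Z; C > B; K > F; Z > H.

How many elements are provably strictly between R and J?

Chaining upward from J reaches: Q, H, W, L, M, E, B, Z, C, G, D, K.
Chaining downward from R reaches: Q.
Strictly between J and R are those in both lists: Q — 1 element.

1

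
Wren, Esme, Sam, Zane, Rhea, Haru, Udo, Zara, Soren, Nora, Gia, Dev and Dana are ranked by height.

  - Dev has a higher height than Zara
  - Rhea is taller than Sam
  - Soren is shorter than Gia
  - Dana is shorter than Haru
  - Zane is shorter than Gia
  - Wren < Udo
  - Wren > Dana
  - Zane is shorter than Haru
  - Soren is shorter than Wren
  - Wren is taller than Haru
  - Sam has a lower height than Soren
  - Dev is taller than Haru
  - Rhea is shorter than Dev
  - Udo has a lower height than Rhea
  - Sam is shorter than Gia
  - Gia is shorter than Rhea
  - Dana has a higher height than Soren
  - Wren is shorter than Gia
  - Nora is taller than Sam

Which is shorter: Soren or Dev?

Soren

Soren < Dana and Dana < Haru give Soren < Haru.
Then Haru < Wren extends the chain to Wren.
Then Wren < Gia extends the chain to Gia.
Then Gia < Rhea extends the chain to Rhea.
Then Rhea < Dev extends the chain to Dev.
So Soren < Dev; Soren is the shorter of the two.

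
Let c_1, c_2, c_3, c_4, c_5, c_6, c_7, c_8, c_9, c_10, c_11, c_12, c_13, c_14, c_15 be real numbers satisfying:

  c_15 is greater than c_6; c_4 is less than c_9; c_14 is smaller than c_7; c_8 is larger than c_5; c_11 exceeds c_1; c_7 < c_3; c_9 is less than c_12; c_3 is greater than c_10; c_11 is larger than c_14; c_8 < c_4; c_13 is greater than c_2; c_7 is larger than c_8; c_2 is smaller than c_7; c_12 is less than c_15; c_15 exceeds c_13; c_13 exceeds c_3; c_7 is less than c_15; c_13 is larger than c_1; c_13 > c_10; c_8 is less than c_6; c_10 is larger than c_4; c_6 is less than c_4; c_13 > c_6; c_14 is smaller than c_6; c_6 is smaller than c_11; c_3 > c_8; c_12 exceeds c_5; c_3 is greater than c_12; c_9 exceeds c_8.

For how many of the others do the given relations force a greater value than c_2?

Directly above c_2: c_7, c_13.
One step further: c_3, c_15 (4 so far).
No other element is forced above c_2 by the given relations, so the count is 4.

4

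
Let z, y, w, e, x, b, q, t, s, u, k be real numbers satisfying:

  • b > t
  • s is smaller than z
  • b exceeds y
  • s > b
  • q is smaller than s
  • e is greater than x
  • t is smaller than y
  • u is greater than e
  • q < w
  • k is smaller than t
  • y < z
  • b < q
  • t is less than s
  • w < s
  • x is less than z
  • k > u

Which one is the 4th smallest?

k

The consecutive relations fix a unique order: x < e < u < k < t < y < b < q < w < s < z.
The 4th smallest is k.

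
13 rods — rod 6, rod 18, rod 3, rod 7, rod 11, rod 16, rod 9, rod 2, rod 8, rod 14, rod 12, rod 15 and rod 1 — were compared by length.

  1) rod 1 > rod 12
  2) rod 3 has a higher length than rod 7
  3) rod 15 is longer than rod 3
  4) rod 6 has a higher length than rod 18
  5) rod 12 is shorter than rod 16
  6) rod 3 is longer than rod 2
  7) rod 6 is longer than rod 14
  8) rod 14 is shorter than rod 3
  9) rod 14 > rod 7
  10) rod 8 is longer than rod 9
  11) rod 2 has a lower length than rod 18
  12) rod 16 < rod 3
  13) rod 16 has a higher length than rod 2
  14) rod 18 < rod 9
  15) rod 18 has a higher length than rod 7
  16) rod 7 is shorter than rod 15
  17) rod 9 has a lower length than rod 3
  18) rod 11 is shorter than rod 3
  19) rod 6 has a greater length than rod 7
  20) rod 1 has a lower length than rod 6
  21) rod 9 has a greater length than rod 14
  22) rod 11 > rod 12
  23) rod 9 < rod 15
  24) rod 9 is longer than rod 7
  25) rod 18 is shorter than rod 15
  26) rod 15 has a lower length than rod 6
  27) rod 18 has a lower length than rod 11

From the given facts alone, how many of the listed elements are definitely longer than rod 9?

4

Directly above rod 9: rod 3, rod 15, rod 8.
One step further: rod 6 (4 so far).
Nothing else is reachable above rod 9; 4 in all.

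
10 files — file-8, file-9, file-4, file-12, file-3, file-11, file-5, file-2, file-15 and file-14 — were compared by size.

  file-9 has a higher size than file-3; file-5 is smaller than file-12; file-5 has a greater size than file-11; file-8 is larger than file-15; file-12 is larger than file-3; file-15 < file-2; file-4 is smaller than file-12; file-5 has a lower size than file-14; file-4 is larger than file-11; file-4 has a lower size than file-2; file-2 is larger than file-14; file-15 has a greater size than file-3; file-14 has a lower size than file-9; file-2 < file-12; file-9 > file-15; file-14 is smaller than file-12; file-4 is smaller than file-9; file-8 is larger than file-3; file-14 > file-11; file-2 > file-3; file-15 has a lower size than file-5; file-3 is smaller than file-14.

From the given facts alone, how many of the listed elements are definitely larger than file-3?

7

The elements the relations force above file-3 are file-15, file-5, file-8, file-14, file-2, file-9, file-12 — no chain reaches any other.
That is 7.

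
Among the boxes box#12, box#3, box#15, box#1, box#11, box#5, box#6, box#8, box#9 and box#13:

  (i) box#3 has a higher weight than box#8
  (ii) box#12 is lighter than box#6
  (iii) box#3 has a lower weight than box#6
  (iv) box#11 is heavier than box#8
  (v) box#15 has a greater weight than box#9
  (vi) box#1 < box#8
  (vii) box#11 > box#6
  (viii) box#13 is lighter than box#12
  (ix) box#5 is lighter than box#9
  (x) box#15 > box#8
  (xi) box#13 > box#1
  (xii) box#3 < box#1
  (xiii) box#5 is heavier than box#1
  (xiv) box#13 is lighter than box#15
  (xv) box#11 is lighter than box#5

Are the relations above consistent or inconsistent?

inconsistent

We have box#1 < box#8 stated directly, yet also box#8 < box#3 < box#1 by chaining the others — so box#8 < box#1. Contradiction.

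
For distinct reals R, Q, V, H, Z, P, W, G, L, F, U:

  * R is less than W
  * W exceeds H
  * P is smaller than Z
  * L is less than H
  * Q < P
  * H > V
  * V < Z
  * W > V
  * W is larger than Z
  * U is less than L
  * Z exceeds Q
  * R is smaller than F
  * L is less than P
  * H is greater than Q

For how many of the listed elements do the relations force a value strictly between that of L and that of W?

The relations place L below W. An element lies strictly between them when it is forced above L and also forced below W.
Above L: {P, H, Z}. Below W: {R, U, Q, P, V, H, Z}.
Intersection: {P, H, Z} — 3.

3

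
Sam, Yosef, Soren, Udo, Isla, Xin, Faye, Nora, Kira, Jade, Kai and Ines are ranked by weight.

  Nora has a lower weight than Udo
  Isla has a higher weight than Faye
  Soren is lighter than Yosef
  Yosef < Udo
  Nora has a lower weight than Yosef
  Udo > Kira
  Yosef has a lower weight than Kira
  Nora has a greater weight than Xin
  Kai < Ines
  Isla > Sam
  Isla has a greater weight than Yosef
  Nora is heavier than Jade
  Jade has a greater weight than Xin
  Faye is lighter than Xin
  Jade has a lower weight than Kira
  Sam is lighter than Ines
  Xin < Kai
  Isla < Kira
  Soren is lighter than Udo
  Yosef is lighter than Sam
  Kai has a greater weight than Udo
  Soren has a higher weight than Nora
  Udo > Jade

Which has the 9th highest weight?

Nora

Chaining the given pairs: Faye < Xin < Jade < Nora < Soren < Yosef < Sam < Isla < Kira < Udo < Kai < Ines.
Counting 9 from the largest end gives Nora.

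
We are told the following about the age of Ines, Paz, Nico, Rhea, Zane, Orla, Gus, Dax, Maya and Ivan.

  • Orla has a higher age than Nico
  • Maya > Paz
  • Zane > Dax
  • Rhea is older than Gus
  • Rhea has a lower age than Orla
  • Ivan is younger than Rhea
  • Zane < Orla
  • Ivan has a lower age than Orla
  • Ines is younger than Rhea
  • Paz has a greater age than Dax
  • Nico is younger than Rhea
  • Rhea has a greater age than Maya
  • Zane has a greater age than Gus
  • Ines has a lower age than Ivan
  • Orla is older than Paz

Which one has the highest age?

Orla

Chaining downward from Orla: directly below it, Paz, Nico, Ivan, Rhea, Zane; then Dax, Ines, Maya, Gus.
That covers every other element, and nothing is given above Orla, so Orla is the highest age.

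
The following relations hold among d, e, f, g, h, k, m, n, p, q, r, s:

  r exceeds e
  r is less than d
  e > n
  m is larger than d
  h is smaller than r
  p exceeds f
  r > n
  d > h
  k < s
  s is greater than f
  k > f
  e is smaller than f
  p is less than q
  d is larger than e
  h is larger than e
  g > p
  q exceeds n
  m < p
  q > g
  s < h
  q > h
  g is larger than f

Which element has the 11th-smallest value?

Chaining the given pairs: n < e < f < k < s < h < r < d < m < p < g < q.
The 11th smallest is g.

g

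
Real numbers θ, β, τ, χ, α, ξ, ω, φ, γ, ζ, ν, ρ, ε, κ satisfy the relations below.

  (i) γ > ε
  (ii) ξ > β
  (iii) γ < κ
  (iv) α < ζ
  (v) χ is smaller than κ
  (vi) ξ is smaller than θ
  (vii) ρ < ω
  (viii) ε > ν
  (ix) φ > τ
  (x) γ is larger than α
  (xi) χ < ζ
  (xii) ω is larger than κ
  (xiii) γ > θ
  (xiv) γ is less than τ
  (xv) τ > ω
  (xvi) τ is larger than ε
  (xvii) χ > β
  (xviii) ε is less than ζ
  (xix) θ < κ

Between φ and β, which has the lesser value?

β

Chaining the given relations: β < ξ < θ < γ < κ < ω < τ < φ.
So β < φ; β is the smaller of the two.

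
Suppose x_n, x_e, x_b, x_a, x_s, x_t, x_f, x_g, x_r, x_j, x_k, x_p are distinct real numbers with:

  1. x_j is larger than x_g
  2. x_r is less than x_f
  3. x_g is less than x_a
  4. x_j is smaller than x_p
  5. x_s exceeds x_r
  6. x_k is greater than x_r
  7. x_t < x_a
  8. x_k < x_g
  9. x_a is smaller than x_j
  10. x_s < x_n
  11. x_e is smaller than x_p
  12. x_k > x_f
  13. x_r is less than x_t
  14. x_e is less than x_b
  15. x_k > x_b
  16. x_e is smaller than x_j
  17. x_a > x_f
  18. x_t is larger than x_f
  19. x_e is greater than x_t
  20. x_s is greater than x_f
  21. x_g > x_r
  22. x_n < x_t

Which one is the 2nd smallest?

x_f

Chaining the given pairs: x_r < x_f < x_s < x_n < x_t < x_e < x_b < x_k < x_g < x_a < x_j < x_p.
Counting 2 from the smallest end gives x_f.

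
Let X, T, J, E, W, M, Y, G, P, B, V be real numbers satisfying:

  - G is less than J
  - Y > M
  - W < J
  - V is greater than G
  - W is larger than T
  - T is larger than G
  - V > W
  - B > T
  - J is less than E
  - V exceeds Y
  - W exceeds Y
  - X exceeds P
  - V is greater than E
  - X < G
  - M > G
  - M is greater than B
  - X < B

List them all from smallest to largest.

P < X < G < T < B < M < Y < W < J < E < V

Nothing is placed below P, so it is least; from there P < X; X < G; G < T; T < B; B < M; M < Y; Y < W; W < J; J < E; E < V, each given directly.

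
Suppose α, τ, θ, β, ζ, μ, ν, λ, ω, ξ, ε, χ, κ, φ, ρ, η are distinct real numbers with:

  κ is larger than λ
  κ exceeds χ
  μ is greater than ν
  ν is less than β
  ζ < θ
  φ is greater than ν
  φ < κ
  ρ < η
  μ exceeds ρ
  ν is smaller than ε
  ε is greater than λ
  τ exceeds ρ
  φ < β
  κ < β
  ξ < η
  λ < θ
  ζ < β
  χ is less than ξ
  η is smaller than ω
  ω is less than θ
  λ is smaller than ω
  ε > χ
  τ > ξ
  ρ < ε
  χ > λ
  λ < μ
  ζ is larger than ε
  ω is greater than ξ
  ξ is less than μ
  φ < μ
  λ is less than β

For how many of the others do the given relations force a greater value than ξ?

The elements the relations force above ξ are η, τ, ω, μ, θ — no chain reaches any other.
That is 5.

5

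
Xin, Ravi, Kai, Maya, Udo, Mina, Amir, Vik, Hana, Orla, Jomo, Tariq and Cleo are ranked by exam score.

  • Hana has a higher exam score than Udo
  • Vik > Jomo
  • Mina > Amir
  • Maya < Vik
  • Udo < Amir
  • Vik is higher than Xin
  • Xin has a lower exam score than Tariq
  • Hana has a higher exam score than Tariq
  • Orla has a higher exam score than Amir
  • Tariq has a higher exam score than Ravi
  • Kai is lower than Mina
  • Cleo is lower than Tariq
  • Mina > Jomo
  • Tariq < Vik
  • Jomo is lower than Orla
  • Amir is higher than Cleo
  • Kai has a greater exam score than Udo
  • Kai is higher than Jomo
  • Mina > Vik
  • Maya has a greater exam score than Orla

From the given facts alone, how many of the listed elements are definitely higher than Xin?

4

The elements the relations force above Xin are Tariq, Hana, Vik, Mina — no chain reaches any other.
That is 4.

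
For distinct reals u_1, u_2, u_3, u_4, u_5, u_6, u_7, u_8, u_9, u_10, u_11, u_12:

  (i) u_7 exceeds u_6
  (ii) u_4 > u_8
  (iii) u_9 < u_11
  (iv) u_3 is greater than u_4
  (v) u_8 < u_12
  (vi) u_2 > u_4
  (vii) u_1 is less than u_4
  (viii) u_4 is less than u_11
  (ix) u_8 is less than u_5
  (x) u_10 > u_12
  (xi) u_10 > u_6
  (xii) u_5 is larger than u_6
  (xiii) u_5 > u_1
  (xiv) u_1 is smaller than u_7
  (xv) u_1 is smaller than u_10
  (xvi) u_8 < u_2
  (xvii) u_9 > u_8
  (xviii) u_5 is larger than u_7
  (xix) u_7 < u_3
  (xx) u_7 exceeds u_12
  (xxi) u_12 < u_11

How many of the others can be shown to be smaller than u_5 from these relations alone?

5

From u_5 the given relations immediately reach u_1, u_8, u_6, u_7.
From those, u_12 — 5 in total.
No other element is forced below u_5 by the given relations, so the count is 5.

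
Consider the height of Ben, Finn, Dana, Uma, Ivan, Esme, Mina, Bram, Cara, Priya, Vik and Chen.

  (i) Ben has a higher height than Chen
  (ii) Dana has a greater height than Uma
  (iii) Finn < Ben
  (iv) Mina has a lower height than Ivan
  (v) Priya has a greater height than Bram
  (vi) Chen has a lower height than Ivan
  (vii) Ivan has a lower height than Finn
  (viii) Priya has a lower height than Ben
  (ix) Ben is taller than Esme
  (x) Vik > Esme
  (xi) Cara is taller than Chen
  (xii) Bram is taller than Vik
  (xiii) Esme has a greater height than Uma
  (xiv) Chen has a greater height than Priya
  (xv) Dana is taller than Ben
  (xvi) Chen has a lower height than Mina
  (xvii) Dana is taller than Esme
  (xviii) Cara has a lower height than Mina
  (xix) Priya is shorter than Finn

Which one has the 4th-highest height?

Ivan

Chaining the given pairs: Uma < Esme < Vik < Bram < Priya < Chen < Cara < Mina < Ivan < Finn < Ben < Dana.
Counting 4 from the largest end gives Ivan.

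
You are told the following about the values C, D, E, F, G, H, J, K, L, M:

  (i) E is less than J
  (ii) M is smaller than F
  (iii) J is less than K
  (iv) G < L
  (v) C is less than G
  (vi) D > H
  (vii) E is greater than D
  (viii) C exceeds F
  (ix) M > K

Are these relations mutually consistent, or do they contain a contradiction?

consistent

Every relation is compatible with H < D < E < J < K < M < F < C < G < L; the set is consistent.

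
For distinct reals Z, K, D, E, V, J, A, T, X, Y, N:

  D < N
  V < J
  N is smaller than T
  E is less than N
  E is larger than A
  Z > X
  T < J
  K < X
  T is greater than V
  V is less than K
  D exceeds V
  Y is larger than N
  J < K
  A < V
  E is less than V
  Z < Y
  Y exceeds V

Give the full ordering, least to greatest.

The consecutive links are each given: A < E; E < V; V < D; D < N; N < T; T < J; J < K; K < X; X < Z; Z < Y.

A < E < V < D < N < T < J < K < X < Z < Y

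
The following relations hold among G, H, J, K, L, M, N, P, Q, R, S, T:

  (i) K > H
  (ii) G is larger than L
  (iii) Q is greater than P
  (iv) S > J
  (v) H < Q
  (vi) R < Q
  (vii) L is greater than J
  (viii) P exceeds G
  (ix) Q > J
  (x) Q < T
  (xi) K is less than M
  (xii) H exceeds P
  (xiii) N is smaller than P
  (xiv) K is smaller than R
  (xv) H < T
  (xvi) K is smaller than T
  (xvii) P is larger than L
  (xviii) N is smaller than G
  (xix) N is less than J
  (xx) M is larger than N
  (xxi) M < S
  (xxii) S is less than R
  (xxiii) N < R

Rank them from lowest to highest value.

N < J < L < G < P < H < K < M < S < R < Q < T

The consecutive links are each given: N < J; J < L; L < G; G < P; P < H; H < K; K < M; M < S; S < R; R < Q; Q < T.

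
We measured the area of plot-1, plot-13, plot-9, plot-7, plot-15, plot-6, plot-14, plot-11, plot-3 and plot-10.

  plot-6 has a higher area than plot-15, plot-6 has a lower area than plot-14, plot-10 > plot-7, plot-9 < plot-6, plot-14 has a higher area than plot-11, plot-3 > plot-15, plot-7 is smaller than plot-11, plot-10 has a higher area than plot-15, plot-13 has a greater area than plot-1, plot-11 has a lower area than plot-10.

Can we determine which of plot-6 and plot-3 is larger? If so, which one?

undetermined

Following every chain through plot-6: above plot-6 we get plot-14; below plot-6 we get plot-15, plot-9.
plot-3 is not reached, and no chain runs the other way from plot-3 to plot-6.
So the given relations leave the order of plot-6 and plot-3 undetermined.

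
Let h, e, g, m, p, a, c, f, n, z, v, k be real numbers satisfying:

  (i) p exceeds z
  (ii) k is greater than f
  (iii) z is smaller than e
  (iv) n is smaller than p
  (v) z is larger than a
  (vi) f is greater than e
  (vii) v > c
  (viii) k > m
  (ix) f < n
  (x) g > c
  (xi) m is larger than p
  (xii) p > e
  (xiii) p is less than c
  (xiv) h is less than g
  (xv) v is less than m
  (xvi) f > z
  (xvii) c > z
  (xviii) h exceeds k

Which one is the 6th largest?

c

Chaining the given pairs: a < z < e < f < n < p < c < v < m < k < h < g.
The 6th largest is c.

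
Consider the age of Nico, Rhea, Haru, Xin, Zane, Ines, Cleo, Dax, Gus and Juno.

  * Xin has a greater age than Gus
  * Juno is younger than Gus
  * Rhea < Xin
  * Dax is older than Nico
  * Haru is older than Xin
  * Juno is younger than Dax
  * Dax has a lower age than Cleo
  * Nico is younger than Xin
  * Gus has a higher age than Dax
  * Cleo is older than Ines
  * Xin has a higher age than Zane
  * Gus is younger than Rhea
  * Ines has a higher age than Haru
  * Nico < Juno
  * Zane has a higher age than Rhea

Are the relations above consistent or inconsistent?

Every relation is compatible with Nico < Juno < Dax < Gus < Rhea < Zane < Xin < Haru < Ines < Cleo; the set is consistent.

consistent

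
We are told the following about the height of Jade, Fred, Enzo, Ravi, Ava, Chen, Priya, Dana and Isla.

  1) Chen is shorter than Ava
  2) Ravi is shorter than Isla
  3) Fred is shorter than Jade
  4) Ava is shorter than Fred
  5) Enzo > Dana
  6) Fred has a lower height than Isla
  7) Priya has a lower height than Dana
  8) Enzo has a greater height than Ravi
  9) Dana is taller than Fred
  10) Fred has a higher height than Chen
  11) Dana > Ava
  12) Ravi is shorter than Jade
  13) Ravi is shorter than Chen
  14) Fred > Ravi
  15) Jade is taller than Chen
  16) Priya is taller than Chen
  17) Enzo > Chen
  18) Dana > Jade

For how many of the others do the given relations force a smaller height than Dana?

The elements the relations force below Dana are Ravi, Chen, Priya, Ava, Fred, Jade — no chain reaches any other.
That is 6.

6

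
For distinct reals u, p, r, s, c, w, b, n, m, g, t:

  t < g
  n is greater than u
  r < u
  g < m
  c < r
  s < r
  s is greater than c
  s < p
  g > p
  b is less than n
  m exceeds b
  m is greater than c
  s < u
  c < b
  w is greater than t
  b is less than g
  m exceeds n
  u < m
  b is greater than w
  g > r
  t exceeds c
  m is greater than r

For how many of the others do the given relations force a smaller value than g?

7

The elements the relations force below g are c, s, p, r, t, w, b — no chain reaches any other.
That is 7.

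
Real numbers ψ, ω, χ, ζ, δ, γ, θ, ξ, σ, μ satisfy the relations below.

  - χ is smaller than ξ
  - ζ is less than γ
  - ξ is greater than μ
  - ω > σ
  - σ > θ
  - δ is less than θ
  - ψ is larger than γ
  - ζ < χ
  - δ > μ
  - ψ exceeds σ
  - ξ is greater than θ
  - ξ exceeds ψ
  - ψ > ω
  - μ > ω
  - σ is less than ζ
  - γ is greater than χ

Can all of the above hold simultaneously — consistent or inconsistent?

inconsistent

We have σ < ω stated directly, yet also ω < μ < δ < θ < σ by chaining the others — so ω < σ. Contradiction.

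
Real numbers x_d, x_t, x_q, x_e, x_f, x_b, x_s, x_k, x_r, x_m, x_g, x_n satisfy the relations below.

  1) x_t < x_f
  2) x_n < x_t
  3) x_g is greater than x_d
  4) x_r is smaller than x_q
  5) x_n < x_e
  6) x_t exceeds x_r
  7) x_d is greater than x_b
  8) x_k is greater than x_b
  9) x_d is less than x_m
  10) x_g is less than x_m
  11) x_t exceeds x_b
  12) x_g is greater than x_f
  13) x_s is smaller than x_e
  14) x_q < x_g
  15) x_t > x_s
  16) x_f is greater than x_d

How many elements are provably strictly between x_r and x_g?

The relations place x_r below x_g. An element lies strictly between them when it is forced above x_r and also forced below x_g.
Above x_r: {x_t, x_f, x_q, x_m}. Below x_g: {x_b, x_n, x_s, x_d, x_t, x_f, x_q}.
Intersection: {x_t, x_f, x_q} — 3.

3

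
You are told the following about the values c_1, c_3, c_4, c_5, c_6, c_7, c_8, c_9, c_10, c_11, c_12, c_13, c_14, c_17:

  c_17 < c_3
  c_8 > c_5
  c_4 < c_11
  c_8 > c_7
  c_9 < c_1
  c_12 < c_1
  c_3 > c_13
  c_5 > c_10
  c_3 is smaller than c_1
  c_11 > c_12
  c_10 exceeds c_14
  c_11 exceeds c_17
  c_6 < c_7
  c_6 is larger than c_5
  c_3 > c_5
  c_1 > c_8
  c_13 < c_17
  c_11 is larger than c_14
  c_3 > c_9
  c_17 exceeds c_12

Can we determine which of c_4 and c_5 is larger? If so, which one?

undetermined

Following every chain through c_4: above c_4 we get c_11.
c_5 is not reached, and no chain runs the other way from c_5 to c_4.
So the given relations leave the order of c_4 and c_5 undetermined.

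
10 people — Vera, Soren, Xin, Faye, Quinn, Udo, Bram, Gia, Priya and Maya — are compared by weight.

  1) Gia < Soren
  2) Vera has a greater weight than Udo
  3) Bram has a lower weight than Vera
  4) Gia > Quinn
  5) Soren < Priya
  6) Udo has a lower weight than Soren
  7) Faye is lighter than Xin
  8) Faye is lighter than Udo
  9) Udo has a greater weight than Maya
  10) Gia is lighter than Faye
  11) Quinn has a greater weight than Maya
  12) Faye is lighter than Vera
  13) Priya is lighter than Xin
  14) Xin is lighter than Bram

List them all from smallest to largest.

Maya < Quinn < Gia < Faye < Udo < Soren < Priya < Xin < Bram < Vera

Each adjacent pair is fixed by a given relation: Maya < Quinn; Quinn < Gia; Gia < Faye; Faye < Udo; Udo < Soren; Soren < Priya; Priya < Xin; Xin < Bram; Bram < Vera. Chaining them end to end gives the full order.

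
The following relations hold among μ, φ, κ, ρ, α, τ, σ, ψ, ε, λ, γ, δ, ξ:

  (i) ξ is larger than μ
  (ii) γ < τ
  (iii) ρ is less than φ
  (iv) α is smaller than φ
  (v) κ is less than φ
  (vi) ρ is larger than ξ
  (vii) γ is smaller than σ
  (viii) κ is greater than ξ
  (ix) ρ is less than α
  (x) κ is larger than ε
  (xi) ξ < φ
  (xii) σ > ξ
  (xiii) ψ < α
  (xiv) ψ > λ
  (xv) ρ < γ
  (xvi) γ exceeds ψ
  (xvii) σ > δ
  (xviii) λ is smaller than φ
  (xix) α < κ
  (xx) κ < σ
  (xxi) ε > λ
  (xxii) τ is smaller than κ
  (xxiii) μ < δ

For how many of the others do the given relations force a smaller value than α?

The elements the relations force below α are μ, λ, ψ, ξ, ρ — no chain reaches any other.
That is 5.

5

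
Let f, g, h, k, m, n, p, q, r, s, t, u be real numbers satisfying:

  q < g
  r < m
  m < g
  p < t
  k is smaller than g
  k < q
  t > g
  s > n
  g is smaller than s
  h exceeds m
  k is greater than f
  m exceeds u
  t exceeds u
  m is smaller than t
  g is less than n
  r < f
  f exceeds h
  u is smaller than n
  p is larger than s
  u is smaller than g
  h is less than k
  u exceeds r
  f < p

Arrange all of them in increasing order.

Each adjacent pair is fixed by a given relation: r < u; u < m; m < h; h < f; f < k; k < q; q < g; g < n; n < s; s < p; p < t. Chaining them end to end gives the full order.

r < u < m < h < f < k < q < g < n < s < p < t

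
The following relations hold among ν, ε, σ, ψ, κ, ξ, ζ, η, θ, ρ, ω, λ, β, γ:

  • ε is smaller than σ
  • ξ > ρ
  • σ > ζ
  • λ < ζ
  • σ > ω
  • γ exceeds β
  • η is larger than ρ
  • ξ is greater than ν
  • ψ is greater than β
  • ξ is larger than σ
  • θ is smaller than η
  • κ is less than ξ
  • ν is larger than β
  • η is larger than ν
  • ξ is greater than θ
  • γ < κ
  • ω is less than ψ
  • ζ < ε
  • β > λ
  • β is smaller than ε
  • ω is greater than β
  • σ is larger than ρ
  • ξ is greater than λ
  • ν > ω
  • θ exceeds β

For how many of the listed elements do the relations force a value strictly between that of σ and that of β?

2

Chaining upward from β reaches: ω, ε, γ, θ, ν, κ, ψ, η, ξ.
Chaining downward from σ reaches: λ, ζ, ω, ε, ρ.
Strictly between β and σ are those in both lists: ω, ε — 2 elements.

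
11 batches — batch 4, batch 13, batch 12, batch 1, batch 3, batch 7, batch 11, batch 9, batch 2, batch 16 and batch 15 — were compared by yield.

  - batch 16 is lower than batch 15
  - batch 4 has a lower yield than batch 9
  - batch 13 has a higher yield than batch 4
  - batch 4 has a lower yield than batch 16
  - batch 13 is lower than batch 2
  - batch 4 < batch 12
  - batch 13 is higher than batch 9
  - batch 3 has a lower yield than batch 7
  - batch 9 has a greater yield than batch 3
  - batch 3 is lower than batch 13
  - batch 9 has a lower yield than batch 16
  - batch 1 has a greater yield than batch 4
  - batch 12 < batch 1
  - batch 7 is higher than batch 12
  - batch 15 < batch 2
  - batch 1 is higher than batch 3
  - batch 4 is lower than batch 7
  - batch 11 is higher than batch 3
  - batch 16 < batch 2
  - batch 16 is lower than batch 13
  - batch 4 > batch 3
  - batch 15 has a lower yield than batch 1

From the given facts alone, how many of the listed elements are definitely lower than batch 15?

4

The elements the relations force below batch 15 are batch 3, batch 4, batch 9, batch 16 — no chain reaches any other.
That is 4.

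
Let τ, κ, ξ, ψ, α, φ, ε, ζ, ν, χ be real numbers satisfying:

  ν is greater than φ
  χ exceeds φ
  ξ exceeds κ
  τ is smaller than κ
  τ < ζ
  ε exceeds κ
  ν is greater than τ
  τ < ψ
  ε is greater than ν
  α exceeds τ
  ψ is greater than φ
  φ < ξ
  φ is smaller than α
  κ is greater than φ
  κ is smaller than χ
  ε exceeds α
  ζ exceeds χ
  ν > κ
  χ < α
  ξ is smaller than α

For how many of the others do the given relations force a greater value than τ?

The elements the relations force above τ are κ, ψ, ξ, χ, ν, ζ, α, ε — no chain reaches any other.
That is 8.

8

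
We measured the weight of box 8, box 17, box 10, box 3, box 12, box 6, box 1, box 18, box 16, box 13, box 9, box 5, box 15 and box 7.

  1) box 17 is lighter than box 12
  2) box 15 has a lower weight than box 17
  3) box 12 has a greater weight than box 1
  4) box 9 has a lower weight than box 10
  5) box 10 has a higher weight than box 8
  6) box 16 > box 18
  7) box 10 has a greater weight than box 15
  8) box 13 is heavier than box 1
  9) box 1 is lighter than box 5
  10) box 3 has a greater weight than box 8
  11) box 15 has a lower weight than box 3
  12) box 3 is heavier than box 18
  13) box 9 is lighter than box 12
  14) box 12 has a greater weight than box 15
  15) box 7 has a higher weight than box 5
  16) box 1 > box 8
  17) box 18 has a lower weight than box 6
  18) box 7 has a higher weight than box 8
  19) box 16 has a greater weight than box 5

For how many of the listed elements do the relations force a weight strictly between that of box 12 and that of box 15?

1

Chaining upward from box 15 reaches: box 17, box 3, box 10.
Chaining downward from box 12 reaches: box 8, box 1, box 17, box 9.
Strictly between box 15 and box 12 are those in both lists: box 17 — 1 element.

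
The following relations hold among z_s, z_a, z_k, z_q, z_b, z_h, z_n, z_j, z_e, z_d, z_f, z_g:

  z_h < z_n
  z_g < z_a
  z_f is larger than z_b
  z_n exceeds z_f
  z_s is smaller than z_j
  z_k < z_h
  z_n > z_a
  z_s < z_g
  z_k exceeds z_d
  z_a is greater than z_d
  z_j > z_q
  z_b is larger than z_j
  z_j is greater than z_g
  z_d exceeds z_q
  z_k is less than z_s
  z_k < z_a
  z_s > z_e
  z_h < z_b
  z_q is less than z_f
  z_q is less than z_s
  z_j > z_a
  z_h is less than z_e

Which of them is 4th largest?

Piecing the relations together gives one ordering: z_q < z_d < z_k < z_h < z_e < z_s < z_g < z_a < z_j < z_b < z_f < z_n.
The 4th largest is z_j.

z_j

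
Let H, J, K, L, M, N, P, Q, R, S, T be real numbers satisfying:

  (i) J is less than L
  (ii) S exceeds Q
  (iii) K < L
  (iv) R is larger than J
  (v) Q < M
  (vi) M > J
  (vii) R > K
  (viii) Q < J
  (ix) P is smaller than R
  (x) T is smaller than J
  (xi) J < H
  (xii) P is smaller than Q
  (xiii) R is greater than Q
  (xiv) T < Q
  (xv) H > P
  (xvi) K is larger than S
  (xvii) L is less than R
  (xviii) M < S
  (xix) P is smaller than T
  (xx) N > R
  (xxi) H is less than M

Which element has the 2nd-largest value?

R

Piecing the relations together gives one ordering: P < T < Q < J < H < M < S < K < L < R < N.
Counting 2 from the largest end gives R.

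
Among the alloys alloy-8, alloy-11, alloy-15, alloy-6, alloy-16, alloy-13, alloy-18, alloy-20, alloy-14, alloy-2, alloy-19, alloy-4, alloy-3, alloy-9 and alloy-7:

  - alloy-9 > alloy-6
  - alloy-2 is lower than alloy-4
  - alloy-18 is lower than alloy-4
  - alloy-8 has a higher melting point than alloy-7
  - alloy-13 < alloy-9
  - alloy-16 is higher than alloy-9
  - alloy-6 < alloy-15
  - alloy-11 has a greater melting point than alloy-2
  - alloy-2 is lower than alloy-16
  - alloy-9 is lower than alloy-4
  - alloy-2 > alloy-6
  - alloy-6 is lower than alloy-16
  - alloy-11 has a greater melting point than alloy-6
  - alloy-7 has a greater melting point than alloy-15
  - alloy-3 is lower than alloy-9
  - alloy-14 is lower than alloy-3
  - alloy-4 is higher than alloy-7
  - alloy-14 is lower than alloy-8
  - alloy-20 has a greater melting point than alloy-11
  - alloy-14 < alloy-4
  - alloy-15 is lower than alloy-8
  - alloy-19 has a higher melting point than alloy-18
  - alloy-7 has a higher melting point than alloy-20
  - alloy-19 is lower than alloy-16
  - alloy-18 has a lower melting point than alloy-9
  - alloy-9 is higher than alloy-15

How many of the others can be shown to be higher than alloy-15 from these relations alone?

5

From alloy-15 the given relations immediately reach alloy-7, alloy-9, alloy-8.
From those, alloy-16, alloy-4 — 5 in total.
Nothing else is reachable above alloy-15; 5 in all.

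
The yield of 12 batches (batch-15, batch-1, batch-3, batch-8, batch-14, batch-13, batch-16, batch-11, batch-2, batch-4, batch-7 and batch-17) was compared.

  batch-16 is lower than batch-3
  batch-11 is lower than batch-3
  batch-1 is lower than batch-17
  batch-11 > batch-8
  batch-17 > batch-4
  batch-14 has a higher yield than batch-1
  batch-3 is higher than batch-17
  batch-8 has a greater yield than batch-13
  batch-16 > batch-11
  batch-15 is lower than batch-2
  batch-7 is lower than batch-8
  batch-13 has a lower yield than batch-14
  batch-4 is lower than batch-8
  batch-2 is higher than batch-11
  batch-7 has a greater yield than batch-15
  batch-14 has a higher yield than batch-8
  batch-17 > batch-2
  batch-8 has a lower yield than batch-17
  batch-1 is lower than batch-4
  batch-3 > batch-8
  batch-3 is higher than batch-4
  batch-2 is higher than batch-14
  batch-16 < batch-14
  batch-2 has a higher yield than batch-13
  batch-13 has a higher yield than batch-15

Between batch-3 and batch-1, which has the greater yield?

batch-3

batch-1 < batch-4 and batch-4 < batch-8 give batch-1 < batch-8.
With batch-8 < batch-11: batch-1 < batch-4 < batch-8 < batch-11.
Then batch-11 < batch-16 extends the chain to batch-16.
With batch-16 < batch-14: batch-1 < batch-4 < batch-8 < batch-11 < batch-16 < batch-14.
Then batch-14 < batch-2 extends the chain to batch-2.
With batch-2 < batch-17: batch-1 < batch-4 < batch-8 < batch-11 < batch-16 < batch-14 < batch-2 < batch-17.
With batch-17 < batch-3: batch-1 < batch-4 < batch-8 < batch-11 < batch-16 < batch-14 < batch-2 < batch-17 < batch-3.
So batch-1 < batch-3; batch-3 is the higher of the two.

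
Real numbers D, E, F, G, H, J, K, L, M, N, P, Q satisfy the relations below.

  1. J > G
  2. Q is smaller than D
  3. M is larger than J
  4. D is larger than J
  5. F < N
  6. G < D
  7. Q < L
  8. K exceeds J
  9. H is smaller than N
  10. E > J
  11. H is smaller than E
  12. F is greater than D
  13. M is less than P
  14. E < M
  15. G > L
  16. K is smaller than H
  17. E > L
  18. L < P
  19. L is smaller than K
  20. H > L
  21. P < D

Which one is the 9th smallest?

P

The consecutive relations fix a unique order: Q < L < G < J < K < H < E < M < P < D < F < N.
Counting 9 from the smallest end gives P.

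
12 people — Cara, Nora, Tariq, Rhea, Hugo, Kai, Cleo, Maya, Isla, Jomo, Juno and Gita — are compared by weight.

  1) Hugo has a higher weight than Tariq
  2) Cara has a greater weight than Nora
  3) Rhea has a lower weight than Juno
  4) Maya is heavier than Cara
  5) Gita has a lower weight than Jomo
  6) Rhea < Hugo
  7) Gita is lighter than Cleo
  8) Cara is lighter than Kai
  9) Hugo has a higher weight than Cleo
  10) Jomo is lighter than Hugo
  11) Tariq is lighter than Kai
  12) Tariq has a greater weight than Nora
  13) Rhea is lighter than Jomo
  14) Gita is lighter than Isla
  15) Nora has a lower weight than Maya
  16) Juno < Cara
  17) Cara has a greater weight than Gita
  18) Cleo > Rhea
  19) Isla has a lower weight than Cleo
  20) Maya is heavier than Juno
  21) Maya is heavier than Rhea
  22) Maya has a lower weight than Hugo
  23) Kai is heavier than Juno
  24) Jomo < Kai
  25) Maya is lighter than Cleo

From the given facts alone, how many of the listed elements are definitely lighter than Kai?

7

From Kai the given relations immediately reach Tariq, Juno, Jomo, Cara.
From those, Rhea, Gita, Nora — 7 in total.
No other element is forced below Kai by the given relations, so the count is 7.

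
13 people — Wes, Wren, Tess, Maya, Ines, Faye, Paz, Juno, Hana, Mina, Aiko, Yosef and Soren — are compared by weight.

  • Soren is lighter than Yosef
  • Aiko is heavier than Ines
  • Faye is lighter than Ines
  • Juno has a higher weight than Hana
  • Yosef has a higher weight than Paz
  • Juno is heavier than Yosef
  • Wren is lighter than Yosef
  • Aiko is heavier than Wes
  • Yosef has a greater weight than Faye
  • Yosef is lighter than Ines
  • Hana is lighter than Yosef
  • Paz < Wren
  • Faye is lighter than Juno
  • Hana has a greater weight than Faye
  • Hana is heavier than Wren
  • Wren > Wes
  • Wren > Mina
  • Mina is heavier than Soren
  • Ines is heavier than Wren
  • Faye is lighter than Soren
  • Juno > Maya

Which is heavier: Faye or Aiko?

Aiko

Faye < Soren and Soren < Mina give Faye < Mina.
Then Mina < Wren extends the chain to Wren.
Then Wren < Hana extends the chain to Hana.
With Hana < Yosef: Faye < Soren < Mina < Wren < Hana < Yosef.
Then Yosef < Ines extends the chain to Ines.
With Ines < Aiko: Faye < Soren < Mina < Wren < Hana < Yosef < Ines < Aiko.
So Faye < Aiko; Aiko is the heavier of the two.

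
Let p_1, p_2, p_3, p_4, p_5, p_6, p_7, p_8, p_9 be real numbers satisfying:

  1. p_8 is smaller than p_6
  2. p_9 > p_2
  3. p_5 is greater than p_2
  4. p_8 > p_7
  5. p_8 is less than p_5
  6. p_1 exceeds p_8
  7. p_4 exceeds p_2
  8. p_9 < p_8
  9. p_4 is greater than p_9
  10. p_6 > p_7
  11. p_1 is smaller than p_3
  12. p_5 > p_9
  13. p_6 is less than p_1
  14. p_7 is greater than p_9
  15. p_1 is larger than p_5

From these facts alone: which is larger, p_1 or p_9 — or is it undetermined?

p_1

p_9 < p_7 < p_8 < p_5 < p_1, by transitivity through p_7, p_8, p_5.
So p_1 is larger.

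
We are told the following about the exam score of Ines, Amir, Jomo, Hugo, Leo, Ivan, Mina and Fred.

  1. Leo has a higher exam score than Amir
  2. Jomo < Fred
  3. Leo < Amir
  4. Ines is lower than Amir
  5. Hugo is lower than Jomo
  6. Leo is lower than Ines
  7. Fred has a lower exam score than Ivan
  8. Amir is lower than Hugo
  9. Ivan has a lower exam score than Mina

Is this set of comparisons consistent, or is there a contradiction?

We have Amir < Leo stated directly, yet also Leo < Ines < Amir by chaining the others — so Leo < Amir. Contradiction.

inconsistent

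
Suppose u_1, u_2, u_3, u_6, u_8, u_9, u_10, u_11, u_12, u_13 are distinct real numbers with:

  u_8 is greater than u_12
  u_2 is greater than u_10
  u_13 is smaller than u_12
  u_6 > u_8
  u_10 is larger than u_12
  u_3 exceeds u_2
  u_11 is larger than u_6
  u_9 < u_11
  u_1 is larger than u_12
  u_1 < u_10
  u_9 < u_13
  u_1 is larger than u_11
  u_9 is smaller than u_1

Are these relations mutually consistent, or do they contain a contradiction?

consistent

The single ordering u_9 < u_13 < u_12 < u_8 < u_6 < u_11 < u_1 < u_10 < u_2 < u_3 satisfies every listed relation, so no contradiction arises.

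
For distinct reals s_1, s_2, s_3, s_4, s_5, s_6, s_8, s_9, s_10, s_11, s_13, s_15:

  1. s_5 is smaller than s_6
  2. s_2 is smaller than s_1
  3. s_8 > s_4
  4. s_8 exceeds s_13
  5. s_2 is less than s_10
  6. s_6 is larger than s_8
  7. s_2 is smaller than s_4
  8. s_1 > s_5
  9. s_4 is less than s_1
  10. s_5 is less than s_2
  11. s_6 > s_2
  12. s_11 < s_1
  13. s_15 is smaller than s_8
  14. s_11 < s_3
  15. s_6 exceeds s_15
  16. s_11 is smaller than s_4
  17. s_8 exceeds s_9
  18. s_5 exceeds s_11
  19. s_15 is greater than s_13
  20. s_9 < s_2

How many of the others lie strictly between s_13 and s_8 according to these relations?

1

The relations place s_13 below s_8. An element lies strictly between them when it is forced above s_13 and also forced below s_8.
Above s_13: {s_15, s_6}. Below s_8: {s_11, s_15, s_9, s_5, s_2, s_4}.
Intersection: {s_15} — 1.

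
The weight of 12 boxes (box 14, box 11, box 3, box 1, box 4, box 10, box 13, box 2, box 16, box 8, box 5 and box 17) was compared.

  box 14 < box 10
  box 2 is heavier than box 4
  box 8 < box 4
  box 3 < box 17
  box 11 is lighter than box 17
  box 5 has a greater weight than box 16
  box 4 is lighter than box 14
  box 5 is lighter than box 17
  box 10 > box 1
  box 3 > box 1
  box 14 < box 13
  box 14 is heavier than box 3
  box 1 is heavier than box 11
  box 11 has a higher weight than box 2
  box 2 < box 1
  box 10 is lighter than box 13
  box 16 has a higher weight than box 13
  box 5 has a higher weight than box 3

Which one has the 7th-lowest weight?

Piecing the relations together gives one ordering: box 8 < box 4 < box 2 < box 11 < box 1 < box 3 < box 14 < box 10 < box 13 < box 16 < box 5 < box 17.
Counting 7 from the smallest end gives box 14.

box 14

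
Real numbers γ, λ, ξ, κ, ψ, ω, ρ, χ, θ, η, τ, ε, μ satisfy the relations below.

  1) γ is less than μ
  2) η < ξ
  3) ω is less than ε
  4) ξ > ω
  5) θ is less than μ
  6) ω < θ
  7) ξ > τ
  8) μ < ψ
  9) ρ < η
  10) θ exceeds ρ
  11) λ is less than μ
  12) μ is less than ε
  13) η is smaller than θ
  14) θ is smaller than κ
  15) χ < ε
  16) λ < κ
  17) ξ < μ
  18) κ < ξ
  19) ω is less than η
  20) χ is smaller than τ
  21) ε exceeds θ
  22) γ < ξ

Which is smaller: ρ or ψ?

ρ

Chaining the given relations: ρ < η < θ < κ < ξ < μ < ψ.
So ρ < ψ; ρ is the smaller of the two.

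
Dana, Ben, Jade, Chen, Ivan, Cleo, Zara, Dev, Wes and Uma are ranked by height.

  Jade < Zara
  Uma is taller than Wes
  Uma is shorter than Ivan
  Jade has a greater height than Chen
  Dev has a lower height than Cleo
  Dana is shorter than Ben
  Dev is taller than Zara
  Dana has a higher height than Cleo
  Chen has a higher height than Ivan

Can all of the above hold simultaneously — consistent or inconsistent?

consistent

Every relation is compatible with Wes < Uma < Ivan < Chen < Jade < Zara < Dev < Cleo < Dana < Ben; the set is consistent.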